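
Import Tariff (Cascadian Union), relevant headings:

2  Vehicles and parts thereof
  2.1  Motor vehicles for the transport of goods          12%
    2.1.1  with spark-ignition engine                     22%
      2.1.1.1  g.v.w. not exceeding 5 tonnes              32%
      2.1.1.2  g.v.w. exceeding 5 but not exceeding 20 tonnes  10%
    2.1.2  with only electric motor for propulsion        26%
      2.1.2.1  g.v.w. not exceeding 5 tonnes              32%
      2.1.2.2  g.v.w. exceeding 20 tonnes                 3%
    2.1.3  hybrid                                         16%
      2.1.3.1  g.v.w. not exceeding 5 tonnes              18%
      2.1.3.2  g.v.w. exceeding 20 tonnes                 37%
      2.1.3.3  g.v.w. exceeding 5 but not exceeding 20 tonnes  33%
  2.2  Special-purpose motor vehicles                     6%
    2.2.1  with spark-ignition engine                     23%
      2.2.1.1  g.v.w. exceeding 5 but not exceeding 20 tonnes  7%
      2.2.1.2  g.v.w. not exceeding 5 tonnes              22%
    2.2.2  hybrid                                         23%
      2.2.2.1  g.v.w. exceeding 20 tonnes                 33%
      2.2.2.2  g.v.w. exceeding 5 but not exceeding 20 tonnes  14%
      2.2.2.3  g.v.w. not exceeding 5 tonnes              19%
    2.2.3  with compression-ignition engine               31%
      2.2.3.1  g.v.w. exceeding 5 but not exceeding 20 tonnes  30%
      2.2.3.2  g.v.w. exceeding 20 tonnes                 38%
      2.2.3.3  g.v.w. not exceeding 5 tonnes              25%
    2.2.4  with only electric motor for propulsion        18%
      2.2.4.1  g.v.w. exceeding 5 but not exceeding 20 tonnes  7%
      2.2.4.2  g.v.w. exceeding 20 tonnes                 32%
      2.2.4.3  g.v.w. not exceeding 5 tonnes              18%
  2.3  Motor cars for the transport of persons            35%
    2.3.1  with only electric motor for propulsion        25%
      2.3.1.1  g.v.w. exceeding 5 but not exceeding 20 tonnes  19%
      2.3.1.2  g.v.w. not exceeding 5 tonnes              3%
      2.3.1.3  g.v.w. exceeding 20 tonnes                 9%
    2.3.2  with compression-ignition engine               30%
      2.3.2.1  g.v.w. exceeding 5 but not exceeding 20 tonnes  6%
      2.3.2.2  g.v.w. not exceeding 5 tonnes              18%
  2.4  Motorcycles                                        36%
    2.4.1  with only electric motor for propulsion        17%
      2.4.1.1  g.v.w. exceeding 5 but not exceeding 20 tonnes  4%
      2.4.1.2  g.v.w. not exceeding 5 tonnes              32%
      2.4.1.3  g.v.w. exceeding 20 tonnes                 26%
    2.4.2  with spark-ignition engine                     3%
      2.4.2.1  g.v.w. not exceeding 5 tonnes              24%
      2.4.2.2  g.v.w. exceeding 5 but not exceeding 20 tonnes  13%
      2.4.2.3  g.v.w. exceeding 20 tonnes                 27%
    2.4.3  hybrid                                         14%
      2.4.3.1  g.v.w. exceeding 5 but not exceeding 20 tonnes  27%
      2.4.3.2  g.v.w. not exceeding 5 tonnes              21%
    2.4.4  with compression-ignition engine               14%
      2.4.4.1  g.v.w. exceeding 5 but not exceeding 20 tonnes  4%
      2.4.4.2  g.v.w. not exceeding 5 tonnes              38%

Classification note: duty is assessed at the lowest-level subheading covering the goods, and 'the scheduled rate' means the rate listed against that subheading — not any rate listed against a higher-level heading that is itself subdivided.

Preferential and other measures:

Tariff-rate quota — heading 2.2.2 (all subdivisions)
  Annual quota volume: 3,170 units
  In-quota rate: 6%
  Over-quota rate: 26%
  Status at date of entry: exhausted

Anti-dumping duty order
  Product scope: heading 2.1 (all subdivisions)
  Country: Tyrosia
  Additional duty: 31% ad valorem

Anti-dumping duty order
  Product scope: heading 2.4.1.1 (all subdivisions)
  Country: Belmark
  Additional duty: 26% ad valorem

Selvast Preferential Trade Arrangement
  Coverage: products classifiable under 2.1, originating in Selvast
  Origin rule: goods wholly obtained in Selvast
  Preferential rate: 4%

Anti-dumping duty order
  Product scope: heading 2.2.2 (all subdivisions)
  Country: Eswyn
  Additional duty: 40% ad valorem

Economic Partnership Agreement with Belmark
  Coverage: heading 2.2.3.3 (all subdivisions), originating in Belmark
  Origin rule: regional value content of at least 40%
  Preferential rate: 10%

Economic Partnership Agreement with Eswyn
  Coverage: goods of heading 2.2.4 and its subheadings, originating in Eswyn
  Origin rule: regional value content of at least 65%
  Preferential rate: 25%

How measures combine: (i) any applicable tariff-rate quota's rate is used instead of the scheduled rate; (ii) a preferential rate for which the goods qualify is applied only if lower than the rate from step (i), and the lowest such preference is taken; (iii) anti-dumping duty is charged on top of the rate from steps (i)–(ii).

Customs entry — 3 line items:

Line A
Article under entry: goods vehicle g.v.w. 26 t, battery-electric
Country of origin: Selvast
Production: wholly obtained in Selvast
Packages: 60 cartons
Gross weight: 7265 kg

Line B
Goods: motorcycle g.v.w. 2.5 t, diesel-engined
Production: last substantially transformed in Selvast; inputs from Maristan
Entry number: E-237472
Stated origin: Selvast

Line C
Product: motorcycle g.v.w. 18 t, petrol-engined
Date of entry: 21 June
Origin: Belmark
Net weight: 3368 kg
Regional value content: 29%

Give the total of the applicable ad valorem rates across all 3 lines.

54%

Line A: goods vehicle → 2.1; battery-electric → 2.1.2; g.v.w. 26 t → 2.1.2.2. Scheduled 3%. Selvast agreement on 2.1: wholly obtained → 4% available; preference 4% not lower than 3% → no reduction. → 3%.
Line B: motorcycle → 2.4; diesel-engined → 2.4.4; g.v.w. 2.5 t → 2.4.4.2. Scheduled 38%. Selvast agreement on 2.1: 2.4.4.2 not covered. → 38%.
Line C: motorcycle → 2.4; petrol-engined → 2.4.2; g.v.w. 18 t → 2.4.2.2. Scheduled 13%. Belmark agreement on 2.2.3.3: 2.4.2.2 not covered. → 13%.
Sum: 3% + 38% + 13% = 54%.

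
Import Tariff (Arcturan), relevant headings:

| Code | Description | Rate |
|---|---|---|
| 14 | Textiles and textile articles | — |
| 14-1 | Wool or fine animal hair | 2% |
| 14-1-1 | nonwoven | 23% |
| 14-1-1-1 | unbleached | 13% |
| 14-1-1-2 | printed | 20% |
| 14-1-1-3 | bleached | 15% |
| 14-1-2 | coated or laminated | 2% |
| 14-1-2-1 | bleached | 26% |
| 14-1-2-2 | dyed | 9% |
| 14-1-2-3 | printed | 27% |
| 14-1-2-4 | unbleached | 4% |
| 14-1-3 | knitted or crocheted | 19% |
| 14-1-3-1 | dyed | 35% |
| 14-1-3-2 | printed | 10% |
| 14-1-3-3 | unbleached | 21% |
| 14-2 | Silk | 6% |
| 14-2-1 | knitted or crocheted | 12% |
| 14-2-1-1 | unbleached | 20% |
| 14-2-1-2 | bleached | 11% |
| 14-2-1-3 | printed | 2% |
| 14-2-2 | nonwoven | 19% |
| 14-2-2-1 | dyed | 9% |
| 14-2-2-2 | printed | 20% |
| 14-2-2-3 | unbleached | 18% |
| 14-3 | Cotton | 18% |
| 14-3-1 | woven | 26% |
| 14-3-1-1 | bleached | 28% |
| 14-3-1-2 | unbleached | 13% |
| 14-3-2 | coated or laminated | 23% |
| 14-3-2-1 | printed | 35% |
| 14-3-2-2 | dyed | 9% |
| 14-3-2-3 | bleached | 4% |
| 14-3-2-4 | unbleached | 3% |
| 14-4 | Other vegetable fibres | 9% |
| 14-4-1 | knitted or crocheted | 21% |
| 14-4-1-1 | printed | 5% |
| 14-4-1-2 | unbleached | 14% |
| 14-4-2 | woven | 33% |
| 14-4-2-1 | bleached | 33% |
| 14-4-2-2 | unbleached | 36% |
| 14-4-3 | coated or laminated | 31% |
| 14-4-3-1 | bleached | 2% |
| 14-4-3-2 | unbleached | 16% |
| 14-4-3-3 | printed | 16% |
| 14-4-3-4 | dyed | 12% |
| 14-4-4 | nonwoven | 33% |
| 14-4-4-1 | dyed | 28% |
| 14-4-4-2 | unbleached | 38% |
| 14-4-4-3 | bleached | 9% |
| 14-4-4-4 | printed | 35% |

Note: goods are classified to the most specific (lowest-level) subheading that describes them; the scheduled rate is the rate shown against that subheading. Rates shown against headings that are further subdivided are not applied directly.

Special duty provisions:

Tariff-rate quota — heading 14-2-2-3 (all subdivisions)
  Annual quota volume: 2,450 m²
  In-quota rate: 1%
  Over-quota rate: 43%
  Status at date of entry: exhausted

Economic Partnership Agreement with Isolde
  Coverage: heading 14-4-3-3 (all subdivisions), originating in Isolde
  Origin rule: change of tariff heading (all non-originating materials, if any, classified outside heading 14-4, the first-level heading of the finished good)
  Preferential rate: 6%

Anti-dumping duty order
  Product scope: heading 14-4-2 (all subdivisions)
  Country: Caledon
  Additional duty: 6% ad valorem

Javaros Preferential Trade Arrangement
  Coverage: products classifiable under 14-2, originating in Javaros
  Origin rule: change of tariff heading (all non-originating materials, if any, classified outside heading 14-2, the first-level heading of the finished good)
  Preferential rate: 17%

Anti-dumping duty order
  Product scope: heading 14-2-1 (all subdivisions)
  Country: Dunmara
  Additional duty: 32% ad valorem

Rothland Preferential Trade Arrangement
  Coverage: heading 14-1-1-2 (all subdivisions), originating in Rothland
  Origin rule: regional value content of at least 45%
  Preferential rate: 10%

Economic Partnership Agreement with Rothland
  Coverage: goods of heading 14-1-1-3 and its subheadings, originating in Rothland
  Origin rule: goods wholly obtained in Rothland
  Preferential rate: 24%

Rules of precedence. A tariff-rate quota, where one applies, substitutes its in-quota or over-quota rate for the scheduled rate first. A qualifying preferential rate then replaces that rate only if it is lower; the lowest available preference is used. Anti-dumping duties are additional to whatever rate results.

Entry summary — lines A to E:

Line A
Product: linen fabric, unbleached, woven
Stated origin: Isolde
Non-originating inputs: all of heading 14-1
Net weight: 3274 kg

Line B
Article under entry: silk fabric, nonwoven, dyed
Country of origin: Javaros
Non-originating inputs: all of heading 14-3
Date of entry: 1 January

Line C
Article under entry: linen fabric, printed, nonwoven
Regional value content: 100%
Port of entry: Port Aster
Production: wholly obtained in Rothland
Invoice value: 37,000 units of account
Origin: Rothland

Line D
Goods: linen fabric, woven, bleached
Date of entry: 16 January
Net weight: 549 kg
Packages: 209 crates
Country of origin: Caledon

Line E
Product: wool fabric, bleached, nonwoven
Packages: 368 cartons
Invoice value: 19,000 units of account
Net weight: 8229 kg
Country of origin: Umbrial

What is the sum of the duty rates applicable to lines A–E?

Line A: linen → 14-4; woven → 14-4-2; unbleached → 14-4-2-2. Scheduled 36%. Isolde agreement on 14-4-3-3: 14-4-2-2 not covered. → 36%.
Line B: silk → 14-2; nonwoven → 14-2-2; dyed → 14-2-2-1. Scheduled 9%. Javaros agreement on 14-2: CTH met → 17% available; preference 17% not lower than 9% → no reduction. → 9%.
Line C: linen → 14-4; nonwoven → 14-4-4; printed → 14-4-4-4. Scheduled 35%. Rothland agreement on 14-1-1-2: 14-4-4-4 not covered; Rothland agreement on 14-1-1-3: 14-4-4-4 not covered. → 35%.
Line D: linen → 14-4; woven → 14-4-2; bleached → 14-4-2-1. Scheduled 33%. anti-dumping (Caledon, 14-4-2): +6%; total 33% + 6% = 39%. → 39%.
Line E: wool → 14-1; nonwoven → 14-1-1; bleached → 14-1-1-3. Scheduled 15%. No special measure applies. → 15%.
Sum: 36% + 9% + 35% + 39% + 15% = 134%.

134%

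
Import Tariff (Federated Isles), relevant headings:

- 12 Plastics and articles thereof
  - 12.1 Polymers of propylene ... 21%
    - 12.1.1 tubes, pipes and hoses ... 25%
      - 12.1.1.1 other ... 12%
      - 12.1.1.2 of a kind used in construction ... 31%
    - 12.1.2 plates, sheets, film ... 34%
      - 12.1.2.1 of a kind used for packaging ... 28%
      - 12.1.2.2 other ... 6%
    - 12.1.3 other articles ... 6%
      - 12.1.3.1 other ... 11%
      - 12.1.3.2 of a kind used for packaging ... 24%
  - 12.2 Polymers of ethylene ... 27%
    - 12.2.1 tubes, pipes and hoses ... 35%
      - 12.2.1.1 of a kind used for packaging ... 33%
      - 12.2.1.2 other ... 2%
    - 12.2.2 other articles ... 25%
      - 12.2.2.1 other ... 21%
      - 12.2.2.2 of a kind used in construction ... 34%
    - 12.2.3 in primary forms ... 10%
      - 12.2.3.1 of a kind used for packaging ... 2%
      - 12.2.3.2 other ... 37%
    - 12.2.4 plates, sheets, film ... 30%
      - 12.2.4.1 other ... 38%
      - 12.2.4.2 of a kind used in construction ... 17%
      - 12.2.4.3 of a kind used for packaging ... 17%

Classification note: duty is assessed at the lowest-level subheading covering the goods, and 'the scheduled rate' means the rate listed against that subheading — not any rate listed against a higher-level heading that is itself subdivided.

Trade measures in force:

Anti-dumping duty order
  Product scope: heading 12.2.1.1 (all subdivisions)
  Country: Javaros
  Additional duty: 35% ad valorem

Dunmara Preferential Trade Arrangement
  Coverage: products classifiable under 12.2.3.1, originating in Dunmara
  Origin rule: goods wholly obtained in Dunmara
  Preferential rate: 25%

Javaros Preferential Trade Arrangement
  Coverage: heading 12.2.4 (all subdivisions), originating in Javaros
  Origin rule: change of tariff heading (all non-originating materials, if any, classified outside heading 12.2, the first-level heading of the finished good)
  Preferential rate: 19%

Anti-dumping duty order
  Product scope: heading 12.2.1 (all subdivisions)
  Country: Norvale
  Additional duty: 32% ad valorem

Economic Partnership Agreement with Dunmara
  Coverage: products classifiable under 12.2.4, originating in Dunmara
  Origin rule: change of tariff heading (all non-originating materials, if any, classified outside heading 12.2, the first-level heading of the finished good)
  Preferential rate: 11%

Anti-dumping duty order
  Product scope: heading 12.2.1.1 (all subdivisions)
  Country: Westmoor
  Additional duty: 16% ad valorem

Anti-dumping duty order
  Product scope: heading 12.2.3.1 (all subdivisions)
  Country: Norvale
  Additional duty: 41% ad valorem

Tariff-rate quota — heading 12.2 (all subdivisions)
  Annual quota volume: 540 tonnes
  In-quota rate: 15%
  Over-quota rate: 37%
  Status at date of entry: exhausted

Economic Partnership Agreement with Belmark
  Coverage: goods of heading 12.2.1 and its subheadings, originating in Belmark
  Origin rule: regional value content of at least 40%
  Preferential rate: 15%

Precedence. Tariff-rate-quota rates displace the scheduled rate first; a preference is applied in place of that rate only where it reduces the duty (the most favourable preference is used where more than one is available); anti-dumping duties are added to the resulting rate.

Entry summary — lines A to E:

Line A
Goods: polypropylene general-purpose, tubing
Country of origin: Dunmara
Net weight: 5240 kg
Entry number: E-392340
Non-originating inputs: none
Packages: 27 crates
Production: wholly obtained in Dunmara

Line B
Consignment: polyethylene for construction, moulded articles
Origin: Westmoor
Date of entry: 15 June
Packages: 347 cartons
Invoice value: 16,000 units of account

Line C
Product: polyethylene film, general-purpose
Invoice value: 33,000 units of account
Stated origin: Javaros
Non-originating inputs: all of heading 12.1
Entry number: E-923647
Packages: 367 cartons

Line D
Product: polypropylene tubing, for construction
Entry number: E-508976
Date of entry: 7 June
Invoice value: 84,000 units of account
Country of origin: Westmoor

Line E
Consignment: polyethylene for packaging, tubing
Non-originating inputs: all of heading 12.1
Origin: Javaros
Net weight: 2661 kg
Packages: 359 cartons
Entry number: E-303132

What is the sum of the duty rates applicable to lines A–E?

171%

Line A: polypropylene → 12.1; tubing → 12.1.1; general-purpose → 12.1.1.1. Scheduled 12%. Dunmara agreement on 12.2.3.1: 12.1.1.1 not covered; Dunmara agreement on 12.2.4: 12.1.1.1 not covered. → 12%.
Line B: polyethylene → 12.2; moulded articles → 12.2.2; for construction → 12.2.2.2. Scheduled 34%. quota on 12.2 exhausted → over-quota 37%. → 37%.
Line C: polyethylene → 12.2; film → 12.2.4; general-purpose → 12.2.4.1. Scheduled 38%. quota on 12.2 exhausted → over-quota 37%; Javaros agreement on 12.2.4: CTH met → 19% available; preferential 19%. → 19%.
Line D: polypropylene → 12.1; tubing → 12.1.1; for construction → 12.1.1.2. Scheduled 31%. No special measure applies. → 31%.
Line E: polyethylene → 12.2; tubing → 12.2.1; for packaging → 12.2.1.1. Scheduled 33%. quota on 12.2 exhausted → over-quota 37%; Javaros agreement on 12.2.4: 12.2.1.1 not covered; anti-dumping (Javaros, 12.2.1.1): +35%; total 37% + 35% = 72%. → 72%.
Sum: 12% + 37% + 19% + 31% + 72% = 171%.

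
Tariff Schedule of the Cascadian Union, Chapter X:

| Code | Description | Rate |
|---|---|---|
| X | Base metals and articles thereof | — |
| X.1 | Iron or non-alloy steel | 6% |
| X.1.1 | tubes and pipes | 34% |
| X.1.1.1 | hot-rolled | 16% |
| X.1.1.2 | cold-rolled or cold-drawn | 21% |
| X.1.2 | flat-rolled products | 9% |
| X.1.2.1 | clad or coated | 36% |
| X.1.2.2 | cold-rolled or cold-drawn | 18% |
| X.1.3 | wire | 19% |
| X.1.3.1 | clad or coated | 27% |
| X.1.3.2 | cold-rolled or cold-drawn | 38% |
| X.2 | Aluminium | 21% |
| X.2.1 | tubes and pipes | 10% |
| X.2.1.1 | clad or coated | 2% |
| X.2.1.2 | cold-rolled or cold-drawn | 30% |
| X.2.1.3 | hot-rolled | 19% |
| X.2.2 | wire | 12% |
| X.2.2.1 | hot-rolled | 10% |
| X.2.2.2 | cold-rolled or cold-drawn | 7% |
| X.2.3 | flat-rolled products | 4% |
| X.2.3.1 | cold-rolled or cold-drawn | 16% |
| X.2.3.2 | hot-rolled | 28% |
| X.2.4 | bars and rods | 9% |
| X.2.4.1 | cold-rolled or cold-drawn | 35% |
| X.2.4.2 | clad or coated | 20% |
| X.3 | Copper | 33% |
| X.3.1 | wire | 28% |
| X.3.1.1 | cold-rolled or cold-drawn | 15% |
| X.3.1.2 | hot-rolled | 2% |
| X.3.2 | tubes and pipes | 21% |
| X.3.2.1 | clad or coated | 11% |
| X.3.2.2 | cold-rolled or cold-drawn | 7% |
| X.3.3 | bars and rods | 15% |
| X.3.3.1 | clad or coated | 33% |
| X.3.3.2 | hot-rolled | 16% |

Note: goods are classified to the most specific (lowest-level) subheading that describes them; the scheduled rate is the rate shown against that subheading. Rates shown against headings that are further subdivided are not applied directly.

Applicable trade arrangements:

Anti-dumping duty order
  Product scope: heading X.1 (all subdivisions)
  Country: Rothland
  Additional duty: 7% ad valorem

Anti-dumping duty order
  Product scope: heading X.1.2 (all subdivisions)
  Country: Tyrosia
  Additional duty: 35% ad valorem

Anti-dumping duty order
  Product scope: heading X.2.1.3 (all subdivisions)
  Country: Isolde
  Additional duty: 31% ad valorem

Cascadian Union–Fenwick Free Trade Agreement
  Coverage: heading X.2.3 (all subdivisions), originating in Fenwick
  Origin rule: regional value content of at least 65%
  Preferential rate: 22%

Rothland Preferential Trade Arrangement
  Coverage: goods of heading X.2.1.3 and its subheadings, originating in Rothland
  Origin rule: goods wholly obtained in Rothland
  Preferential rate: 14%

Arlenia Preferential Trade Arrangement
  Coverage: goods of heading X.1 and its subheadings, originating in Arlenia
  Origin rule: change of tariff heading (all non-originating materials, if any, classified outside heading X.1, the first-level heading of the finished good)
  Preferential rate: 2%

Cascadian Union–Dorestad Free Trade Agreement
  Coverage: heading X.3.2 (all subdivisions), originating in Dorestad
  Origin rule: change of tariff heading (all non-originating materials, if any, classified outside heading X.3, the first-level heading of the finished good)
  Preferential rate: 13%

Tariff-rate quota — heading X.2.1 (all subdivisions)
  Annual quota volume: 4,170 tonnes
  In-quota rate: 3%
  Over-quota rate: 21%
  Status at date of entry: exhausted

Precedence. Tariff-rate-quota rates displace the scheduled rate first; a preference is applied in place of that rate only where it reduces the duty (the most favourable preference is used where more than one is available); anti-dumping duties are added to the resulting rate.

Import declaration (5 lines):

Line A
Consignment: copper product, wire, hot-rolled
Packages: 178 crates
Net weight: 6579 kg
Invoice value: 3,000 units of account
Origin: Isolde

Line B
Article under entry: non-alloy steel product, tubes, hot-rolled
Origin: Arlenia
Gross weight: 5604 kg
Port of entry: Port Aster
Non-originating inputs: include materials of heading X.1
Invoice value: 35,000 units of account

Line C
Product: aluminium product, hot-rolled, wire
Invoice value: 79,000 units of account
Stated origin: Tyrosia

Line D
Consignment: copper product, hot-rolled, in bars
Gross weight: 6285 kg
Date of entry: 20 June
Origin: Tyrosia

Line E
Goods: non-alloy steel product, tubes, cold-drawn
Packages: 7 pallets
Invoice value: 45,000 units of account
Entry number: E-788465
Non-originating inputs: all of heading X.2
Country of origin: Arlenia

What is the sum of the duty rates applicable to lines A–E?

Line A: copper → X.3; wire → X.3.1; hot-rolled → X.3.1.2. Scheduled 2%. No special measure applies. → 2%.
Line B: non-alloy steel → X.1; tubes → X.1.1; hot-rolled → X.1.1.1. Scheduled 16%. Arlenia agreement on X.1: CTH not met. → 16%.
Line C: aluminium → X.2; wire → X.2.2; hot-rolled → X.2.2.1. Scheduled 10%. No special measure applies. → 10%.
Line D: copper → X.3; in bars → X.3.3; hot-rolled → X.3.3.2. Scheduled 16%. No special measure applies. → 16%.
Line E: non-alloy steel → X.1; tubes → X.1.1; cold-drawn → X.1.1.2. Scheduled 21%. Arlenia agreement on X.1: CTH met → 2% available; preferential 2%. → 2%.
Sum: 2% + 16% + 10% + 16% + 2% = 46%.

46%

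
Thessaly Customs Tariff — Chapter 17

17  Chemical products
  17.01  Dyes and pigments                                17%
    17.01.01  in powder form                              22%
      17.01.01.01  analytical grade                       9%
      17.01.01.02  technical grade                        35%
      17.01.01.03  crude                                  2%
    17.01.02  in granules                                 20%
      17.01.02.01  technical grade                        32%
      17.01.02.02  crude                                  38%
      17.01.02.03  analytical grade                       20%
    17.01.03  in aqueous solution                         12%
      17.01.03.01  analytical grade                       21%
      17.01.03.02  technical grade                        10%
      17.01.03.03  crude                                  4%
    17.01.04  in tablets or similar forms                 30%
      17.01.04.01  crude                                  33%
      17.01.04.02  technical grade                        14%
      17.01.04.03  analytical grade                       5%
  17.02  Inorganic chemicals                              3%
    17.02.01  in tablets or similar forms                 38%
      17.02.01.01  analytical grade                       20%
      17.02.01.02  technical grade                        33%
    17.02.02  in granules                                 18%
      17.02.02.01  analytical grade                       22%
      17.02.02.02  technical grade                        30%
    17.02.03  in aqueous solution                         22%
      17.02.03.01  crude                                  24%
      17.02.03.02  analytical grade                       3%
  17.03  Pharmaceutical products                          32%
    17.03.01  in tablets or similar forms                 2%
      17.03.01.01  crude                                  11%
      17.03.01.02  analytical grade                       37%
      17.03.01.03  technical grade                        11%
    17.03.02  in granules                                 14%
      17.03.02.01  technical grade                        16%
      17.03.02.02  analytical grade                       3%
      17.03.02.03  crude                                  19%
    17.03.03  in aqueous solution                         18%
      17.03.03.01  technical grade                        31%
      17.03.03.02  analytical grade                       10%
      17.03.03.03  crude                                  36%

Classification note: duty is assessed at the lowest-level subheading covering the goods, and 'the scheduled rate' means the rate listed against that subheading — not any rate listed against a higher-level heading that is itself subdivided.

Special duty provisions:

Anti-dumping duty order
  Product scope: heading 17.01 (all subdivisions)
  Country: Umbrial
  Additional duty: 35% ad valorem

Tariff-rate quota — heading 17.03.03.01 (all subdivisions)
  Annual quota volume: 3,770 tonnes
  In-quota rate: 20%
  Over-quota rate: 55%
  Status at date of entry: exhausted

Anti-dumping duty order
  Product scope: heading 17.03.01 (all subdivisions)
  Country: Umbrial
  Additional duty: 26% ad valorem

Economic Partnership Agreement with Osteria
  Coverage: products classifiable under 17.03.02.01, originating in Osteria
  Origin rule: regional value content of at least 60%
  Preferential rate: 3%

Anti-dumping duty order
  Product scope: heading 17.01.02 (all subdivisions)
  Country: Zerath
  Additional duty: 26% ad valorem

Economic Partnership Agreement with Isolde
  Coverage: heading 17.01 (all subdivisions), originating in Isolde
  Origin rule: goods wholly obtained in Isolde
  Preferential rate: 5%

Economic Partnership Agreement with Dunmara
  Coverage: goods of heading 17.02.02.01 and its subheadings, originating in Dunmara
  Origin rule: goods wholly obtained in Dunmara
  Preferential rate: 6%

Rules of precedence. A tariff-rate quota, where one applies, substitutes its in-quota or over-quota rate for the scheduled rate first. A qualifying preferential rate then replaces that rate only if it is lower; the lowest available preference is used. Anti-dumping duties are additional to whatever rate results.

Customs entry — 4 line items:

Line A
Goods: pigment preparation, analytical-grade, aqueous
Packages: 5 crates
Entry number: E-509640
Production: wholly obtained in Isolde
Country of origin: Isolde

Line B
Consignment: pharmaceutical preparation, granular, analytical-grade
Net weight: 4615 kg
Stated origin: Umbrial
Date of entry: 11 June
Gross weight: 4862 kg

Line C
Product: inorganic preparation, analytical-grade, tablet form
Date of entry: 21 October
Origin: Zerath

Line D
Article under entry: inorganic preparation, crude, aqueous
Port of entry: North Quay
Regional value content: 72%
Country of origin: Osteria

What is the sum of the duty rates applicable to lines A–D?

52%

Line A: pigment → 17.01; aqueous → 17.01.03; analytical-grade → 17.01.03.01. Scheduled 21%. Isolde agreement on 17.01: wholly obtained → 5% available; preferential 5%. → 5%.
Line B: pharmaceutical → 17.03; granular → 17.03.02; analytical-grade → 17.03.02.02. Scheduled 3%. No special measure applies. → 3%.
Line C: inorganic → 17.02; tablet form → 17.02.01; analytical-grade → 17.02.01.01. Scheduled 20%. No special measure applies. → 20%.
Line D: inorganic → 17.02; aqueous → 17.02.03; crude → 17.02.03.01. Scheduled 24%. Osteria agreement on 17.03.02.01: 17.02.03.01 not covered. → 24%.
Sum: 5% + 3% + 20% + 24% = 52%.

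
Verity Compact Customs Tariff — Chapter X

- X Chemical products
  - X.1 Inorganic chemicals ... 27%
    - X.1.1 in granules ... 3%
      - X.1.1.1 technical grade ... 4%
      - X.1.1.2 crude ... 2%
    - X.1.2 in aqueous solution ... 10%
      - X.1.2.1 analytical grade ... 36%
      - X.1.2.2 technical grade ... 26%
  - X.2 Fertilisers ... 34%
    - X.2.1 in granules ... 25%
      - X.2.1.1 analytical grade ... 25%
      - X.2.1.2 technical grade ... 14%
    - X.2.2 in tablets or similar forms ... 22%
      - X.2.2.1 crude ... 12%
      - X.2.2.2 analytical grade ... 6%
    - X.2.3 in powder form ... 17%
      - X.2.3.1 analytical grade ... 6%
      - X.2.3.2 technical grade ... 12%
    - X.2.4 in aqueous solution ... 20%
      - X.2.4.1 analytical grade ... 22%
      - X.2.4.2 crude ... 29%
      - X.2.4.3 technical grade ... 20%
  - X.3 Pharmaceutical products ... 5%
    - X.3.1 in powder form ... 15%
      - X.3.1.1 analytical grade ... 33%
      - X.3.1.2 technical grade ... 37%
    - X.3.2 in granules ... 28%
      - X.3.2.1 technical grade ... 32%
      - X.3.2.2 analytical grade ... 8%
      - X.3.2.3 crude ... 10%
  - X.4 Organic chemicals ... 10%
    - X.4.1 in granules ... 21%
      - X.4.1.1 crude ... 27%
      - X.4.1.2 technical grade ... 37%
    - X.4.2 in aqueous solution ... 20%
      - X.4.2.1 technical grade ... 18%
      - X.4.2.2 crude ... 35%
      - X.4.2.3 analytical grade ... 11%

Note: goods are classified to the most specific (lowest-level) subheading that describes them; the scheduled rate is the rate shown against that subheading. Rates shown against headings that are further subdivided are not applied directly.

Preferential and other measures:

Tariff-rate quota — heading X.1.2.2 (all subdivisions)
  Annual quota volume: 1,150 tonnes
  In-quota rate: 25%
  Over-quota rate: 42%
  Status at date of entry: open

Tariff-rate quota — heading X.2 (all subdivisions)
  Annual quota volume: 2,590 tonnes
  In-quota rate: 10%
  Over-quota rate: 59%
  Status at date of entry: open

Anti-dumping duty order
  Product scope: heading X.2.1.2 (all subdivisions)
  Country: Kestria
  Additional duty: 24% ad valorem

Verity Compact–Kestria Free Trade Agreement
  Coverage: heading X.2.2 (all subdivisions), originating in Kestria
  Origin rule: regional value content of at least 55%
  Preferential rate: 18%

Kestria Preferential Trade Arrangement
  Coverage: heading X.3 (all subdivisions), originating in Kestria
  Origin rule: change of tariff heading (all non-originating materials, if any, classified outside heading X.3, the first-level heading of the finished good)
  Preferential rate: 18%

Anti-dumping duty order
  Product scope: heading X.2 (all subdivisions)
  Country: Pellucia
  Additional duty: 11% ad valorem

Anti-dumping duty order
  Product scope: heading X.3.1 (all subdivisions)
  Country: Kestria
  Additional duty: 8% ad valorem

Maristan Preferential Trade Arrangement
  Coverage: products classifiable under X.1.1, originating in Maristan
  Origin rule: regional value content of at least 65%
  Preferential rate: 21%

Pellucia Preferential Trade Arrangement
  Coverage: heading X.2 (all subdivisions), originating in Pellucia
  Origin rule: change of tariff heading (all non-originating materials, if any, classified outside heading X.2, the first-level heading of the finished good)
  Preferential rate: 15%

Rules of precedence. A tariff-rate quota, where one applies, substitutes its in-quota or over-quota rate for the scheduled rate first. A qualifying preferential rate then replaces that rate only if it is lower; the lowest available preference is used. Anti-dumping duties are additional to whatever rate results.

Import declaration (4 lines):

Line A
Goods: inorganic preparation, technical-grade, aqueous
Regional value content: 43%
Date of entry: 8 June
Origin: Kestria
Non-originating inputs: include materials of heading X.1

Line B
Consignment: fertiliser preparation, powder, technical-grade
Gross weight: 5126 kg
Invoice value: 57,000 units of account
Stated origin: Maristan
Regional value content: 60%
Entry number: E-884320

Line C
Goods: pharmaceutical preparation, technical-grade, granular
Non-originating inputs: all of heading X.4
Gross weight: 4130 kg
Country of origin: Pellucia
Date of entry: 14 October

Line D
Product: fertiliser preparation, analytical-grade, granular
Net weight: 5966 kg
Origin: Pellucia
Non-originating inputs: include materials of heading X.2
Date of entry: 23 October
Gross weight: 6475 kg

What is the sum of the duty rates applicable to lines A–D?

Line A: inorganic → X.1; aqueous → X.1.2; technical-grade → X.1.2.2. Scheduled 26%. quota on X.1.2.2 open → in-quota 25%; Kestria agreement on X.2.2: X.1.2.2 not covered; Kestria agreement on X.3: X.1.2.2 not covered. → 25%.
Line B: fertiliser → X.2; powder → X.2.3; technical-grade → X.2.3.2. Scheduled 12%. quota on X.2 open → in-quota 10%; Maristan agreement on X.1.1: X.2.3.2 not covered. → 10%.
Line C: pharmaceutical → X.3; granular → X.3.2; technical-grade → X.3.2.1. Scheduled 32%. Pellucia agreement on X.2: X.3.2.1 not covered. → 32%.
Line D: fertiliser → X.2; granular → X.2.1; analytical-grade → X.2.1.1. Scheduled 25%. quota on X.2 open → in-quota 10%; Pellucia agreement on X.2: CTH not met; anti-dumping (Pellucia, X.2): +11%; total 10% + 11% = 21%. → 21%.
Sum: 25% + 10% + 32% + 21% = 88%.

88%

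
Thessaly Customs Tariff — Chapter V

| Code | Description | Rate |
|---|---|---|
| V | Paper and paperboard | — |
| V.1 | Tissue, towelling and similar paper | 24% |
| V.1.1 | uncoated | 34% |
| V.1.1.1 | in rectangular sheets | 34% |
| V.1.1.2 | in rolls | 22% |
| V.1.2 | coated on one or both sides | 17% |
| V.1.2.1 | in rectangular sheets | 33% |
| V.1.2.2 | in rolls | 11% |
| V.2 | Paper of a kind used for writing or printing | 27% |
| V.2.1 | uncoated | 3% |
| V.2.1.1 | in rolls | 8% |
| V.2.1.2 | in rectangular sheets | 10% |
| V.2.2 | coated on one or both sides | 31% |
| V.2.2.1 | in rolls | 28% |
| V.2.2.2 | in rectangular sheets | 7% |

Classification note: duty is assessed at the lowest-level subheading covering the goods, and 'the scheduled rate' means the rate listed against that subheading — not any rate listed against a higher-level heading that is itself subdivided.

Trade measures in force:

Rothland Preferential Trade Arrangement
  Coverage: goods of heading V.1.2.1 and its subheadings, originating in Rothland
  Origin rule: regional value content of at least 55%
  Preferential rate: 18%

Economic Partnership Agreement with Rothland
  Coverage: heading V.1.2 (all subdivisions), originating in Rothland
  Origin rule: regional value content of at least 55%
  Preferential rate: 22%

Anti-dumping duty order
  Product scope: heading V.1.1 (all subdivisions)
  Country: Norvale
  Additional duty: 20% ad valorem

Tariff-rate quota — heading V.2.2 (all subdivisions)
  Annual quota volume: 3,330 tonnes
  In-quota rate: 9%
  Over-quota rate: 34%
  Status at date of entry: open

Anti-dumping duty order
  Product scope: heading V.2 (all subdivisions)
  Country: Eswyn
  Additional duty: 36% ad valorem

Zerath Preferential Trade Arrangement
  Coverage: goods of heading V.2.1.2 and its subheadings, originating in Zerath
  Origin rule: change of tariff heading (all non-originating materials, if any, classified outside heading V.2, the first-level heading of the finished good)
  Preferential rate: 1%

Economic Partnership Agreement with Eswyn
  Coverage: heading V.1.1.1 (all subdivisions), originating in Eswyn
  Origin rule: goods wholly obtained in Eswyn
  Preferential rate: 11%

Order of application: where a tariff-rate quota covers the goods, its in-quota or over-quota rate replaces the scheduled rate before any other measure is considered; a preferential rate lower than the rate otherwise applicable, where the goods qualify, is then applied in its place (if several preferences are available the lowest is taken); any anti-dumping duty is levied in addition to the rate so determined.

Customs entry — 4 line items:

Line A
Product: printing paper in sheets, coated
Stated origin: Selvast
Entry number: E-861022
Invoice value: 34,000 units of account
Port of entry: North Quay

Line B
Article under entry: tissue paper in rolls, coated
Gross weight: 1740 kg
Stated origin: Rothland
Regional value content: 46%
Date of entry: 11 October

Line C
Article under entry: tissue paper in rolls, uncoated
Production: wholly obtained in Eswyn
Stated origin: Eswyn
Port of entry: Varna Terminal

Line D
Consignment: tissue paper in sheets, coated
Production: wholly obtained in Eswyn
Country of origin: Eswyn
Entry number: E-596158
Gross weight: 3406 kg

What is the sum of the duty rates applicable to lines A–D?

Line A: printing paper → V.2; coated → V.2.2; in sheets → V.2.2.2. Scheduled 7%. quota on V.2.2 open → in-quota 9%. → 9%.
Line B: tissue paper → V.1; coated → V.1.2; in rolls → V.1.2.2. Scheduled 11%. Rothland agreement on V.1.2.1: V.1.2.2 not covered; Rothland agreement on V.1.2: RVC < 55%. → 11%.
Line C: tissue paper → V.1; uncoated → V.1.1; in rolls → V.1.1.2. Scheduled 22%. Eswyn agreement on V.1.1.1: V.1.1.2 not covered. → 22%.
Line D: tissue paper → V.1; coated → V.1.2; in sheets → V.1.2.1. Scheduled 33%. Eswyn agreement on V.1.1.1: V.1.2.1 not covered. → 33%.
Sum: 9% + 11% + 22% + 33% = 75%.

75%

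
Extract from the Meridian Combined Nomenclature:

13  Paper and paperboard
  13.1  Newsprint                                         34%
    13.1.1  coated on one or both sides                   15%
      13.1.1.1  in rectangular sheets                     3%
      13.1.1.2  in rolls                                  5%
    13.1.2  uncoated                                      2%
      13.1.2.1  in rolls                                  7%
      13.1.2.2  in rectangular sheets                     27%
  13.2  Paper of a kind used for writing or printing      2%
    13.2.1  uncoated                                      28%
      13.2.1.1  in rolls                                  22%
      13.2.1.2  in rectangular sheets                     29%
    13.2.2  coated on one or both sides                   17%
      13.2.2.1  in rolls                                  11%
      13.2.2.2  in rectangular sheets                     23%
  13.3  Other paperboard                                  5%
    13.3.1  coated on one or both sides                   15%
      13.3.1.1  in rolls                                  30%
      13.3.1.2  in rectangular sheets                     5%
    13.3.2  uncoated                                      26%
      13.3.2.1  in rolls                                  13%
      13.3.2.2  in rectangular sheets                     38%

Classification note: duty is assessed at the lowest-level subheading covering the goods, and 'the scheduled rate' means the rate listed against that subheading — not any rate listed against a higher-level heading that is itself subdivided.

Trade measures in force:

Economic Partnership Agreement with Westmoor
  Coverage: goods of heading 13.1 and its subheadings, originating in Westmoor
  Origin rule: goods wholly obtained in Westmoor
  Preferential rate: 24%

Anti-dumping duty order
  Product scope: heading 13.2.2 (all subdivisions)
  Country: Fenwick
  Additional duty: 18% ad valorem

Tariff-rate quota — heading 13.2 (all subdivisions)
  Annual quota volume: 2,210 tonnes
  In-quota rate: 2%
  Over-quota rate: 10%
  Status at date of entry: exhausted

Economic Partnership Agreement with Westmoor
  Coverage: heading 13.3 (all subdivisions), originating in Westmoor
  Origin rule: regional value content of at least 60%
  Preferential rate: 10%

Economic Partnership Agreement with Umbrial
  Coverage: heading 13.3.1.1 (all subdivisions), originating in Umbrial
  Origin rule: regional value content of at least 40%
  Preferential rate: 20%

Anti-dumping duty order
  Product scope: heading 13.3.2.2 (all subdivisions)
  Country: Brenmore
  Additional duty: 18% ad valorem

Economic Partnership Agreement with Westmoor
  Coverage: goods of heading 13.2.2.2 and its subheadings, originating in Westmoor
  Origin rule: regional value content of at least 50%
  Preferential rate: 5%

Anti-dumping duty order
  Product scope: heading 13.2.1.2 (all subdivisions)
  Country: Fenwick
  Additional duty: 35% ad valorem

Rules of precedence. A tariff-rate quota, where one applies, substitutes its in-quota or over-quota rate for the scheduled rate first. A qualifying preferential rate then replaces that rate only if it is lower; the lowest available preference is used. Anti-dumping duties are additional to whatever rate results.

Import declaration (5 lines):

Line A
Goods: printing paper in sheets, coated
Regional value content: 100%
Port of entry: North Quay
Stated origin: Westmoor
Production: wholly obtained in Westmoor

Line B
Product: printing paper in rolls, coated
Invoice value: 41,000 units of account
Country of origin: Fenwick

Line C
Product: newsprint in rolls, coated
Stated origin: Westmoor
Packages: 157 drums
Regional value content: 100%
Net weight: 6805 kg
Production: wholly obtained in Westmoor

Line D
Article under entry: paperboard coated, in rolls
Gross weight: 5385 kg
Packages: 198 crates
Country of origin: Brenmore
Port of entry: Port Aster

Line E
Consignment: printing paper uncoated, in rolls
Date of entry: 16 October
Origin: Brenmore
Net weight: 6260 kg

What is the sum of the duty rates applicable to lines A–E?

78%

Line A: printing paper → 13.2; coated → 13.2.2; in sheets → 13.2.2.2. Scheduled 23%. quota on 13.2 exhausted → over-quota 10%; Westmoor agreement on 13.1: 13.2.2.2 not covered; Westmoor agreement on 13.3: 13.2.2.2 not covered; Westmoor agreement on 13.2.2.2: RVC ≥ 50% → 5% available; preferential 5%. → 5%.
Line B: printing paper → 13.2; coated → 13.2.2; in rolls → 13.2.2.1. Scheduled 11%. quota on 13.2 exhausted → over-quota 10%; anti-dumping (Fenwick, 13.2.2): +18%; total 10% + 18% = 28%. → 28%.
Line C: newsprint → 13.1; coated → 13.1.1; in rolls → 13.1.1.2. Scheduled 5%. Westmoor agreement on 13.1: wholly obtained → 24% available; Westmoor agreement on 13.3: 13.1.1.2 not covered; Westmoor agreement on 13.2.2.2: 13.1.1.2 not covered; preference 24% not lower than 5% → no reduction. → 5%.
Line D: paperboard → 13.3; coated → 13.3.1; in rolls → 13.3.1.1. Scheduled 30%. No special measure applies. → 30%.
Line E: printing paper → 13.2; uncoated → 13.2.1; in rolls → 13.2.1.1. Scheduled 22%. quota on 13.2 exhausted → over-quota 10%. → 10%.
Sum: 5% + 28% + 5% + 30% + 10% = 78%.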